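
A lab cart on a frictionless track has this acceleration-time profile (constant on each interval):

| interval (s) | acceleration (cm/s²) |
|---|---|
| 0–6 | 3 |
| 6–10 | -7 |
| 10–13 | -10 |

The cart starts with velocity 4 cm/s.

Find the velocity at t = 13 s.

Δv equals the area under the a-t graph; then v = v₀ + Δv.
0–6 s: 3 × 6 = 18 cm/s
6–10 s: -7 × 4 = -28 cm/s
10–13 s: -10 × 3 = -30 cm/s
Δv = -40 cm/s, so v(13) = 4 + (-40) = -36 cm/s.

-36 cm/s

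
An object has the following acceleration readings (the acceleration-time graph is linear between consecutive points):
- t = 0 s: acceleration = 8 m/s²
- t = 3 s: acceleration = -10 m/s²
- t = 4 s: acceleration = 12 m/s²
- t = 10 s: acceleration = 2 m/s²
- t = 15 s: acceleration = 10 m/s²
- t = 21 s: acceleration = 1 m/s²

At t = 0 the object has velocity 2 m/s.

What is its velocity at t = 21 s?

105 m/s

Δv equals the area under the a-t graph; then v = v₀ + Δv.
0–3 s: ½(8 + -10)(3) = -3 m/s
3–4 s: ½(-10 + 12)(1) = 1 m/s
4–10 s: ½(12 + 2)(6) = 42 m/s
10–15 s: ½(2 + 10)(5) = 30 m/s
15–21 s: ½(10 + 1)(6) = 33 m/s
Δv = 103 m/s, so v(21) = 2 + (103) = 105 m/s.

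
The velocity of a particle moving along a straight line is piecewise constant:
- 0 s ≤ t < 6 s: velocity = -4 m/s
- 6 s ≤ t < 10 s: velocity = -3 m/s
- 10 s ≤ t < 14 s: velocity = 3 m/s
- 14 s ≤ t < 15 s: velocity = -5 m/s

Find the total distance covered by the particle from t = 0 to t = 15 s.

Total distance travelled is ∫|v| dt — sum the magnitudes of each area piece.
0–6 s: |-4| × 6 = 24 m
6–10 s: |-3| × 4 = 12 m
10–14 s: |3| × 4 = 12 m
14–15 s: |-5| × 1 = 5 m
Total distance = 53 m

53 m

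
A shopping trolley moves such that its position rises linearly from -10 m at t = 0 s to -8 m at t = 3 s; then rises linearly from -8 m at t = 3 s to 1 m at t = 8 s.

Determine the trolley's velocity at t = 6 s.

Velocity is the slope of the x-t graph on 3–8 s: (1 − -8)/(8 − 3) = 1.8 m/s.

1.8 m/s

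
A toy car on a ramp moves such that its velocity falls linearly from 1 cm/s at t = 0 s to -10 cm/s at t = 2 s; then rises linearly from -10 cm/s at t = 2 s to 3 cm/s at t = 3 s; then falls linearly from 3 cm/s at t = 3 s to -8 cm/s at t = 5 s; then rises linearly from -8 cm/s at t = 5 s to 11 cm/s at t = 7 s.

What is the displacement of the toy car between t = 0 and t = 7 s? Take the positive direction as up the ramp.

Displacement is the signed area under the v-t curve.
0–2 s: ½(1 + -10)(2) = -9 cm
2–3 s: ½(-10 + 3)(1) = -3.5 cm
3–5 s: ½(3 + -8)(2) = -5 cm
5–7 s: ½(-8 + 11)(2) = 3 cm
Net displacement = -14.5 cm

-14.5 cm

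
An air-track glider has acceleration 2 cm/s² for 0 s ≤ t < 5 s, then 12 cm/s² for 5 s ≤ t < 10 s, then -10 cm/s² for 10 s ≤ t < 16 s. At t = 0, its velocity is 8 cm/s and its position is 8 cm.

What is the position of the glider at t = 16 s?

On each constant-a segment, Δv = aΔt and Δx = v₀Δt + ½aΔt²; chain segment to segment.
0–5 s: v starts 8 cm/s; Δx = 8·5 + ½·2·5² = 65 cm; v ends 18 cm/s.
5–10 s: v starts 18 cm/s; Δx = 18·5 + ½·12·5² = 240 cm; v ends 78 cm/s.
10–16 s: v starts 78 cm/s; Δx = 78·6 + ½·-10·6² = 288 cm; v ends 18 cm/s.
x(16) = 8 + Σ Δx = 601 cm.

601 cm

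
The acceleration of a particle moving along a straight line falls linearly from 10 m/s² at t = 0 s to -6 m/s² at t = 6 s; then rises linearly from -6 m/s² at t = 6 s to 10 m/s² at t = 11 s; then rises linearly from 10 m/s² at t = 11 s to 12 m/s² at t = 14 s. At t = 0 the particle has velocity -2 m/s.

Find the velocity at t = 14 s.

Δv equals the area under the a-t graph; then v = v₀ + Δv.
0–6 s: ½(10 + -6)(6) = 12 m/s
6–11 s: ½(-6 + 10)(5) = 10 m/s
11–14 s: ½(10 + 12)(3) = 33 m/s
Δv = 55 m/s, so v(14) = -2 + (55) = 53 m/s.

53 m/s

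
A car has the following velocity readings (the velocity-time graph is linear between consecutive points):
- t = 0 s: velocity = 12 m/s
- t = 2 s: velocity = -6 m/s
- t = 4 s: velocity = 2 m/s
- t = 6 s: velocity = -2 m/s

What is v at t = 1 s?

3 m/s

On 0–2 s the graph is linear from 12 to -6 m/s: v(1) = 12 + (-6 − 12)·(1 − 0)/(2 − 0) = 3 m/s.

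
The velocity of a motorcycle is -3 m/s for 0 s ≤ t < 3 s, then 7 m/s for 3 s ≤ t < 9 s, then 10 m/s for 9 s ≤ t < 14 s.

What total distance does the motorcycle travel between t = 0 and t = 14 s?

101 m

Total distance travelled is ∫|v| dt — sum the magnitudes of each area piece.
0–3 s: |-3| × 3 = 9 m
3–9 s: |7| × 6 = 42 m
9–14 s: |10| × 5 = 50 m
Total distance = 101 m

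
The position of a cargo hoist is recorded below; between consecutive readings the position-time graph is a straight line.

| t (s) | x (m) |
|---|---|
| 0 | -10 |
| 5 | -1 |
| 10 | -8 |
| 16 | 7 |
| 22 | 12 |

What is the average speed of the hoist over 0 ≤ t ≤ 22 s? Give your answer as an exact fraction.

18/11 m/s

Average speed = (total path length)/(elapsed time); on a piecewise-linear x-t graph the path length is Σ|Δx|.
0–5 s: |Δx| = |-1 − -10| = 9 m
5–10 s: |Δx| = |-8 − -1| = 7 m
10–16 s: |Δx| = |7 − -8| = 15 m
16–22 s: |Δx| = |12 − 7| = 5 m
Total path = 36 m; average speed = 36/22 = 18/11 m/s.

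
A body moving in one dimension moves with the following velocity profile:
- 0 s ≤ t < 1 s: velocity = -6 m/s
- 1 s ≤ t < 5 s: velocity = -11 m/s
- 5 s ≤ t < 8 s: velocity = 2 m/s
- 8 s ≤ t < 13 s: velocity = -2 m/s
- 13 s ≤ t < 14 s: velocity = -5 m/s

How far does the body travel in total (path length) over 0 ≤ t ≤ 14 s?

Distance (not displacement) is the total path length: add the absolute areas under v-t.
0–1 s: |-6| × 1 = 6 m
1–5 s: |-11| × 4 = 44 m
5–8 s: |2| × 3 = 6 m
8–13 s: |-2| × 5 = 10 m
13–14 s: |-5| × 1 = 5 m
Total distance = 71 m

71 m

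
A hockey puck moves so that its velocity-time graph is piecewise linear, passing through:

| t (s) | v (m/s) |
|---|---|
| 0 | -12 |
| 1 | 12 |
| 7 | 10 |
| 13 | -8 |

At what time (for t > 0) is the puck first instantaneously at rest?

t = 0.5 s

v changes sign on 0–1 s (from -12 to 12); the graph is linear there, so v = 0 at t = 0 + (12)·(1 − 0)/(12 − -12) = 0.5 s.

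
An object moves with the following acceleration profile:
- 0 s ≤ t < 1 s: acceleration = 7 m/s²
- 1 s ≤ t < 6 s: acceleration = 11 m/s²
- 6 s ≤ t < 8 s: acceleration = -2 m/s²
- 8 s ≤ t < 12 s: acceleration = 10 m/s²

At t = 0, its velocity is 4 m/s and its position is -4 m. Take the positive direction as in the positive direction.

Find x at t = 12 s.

On each constant-a segment, Δv = aΔt and Δx = v₀Δt + ½aΔt²; chain segment to segment.
0–1 s: v starts 4 m/s; Δx = 4·1 + ½·7·1² = 7.5 m; v ends 11 m/s.
1–6 s: v starts 11 m/s; Δx = 11·5 + ½·11·5² = 192.5 m; v ends 66 m/s.
6–8 s: v starts 66 m/s; Δx = 66·2 + ½·-2·2² = 128 m; v ends 62 m/s.
8–12 s: v starts 62 m/s; Δx = 62·4 + ½·10·4² = 328 m; v ends 102 m/s.
x(12) = -4 + Σ Δx = 652 m.

652 m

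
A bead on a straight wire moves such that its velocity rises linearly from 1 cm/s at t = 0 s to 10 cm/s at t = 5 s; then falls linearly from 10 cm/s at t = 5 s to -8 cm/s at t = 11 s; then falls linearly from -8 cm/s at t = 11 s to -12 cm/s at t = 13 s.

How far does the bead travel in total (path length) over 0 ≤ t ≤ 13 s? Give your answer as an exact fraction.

Total distance travelled is ∫|v| dt — sum the magnitudes of each area piece.
0–5 s: |½(1 + 10)(5)| = 27.5 cm
5–11 s: v = 0 at t = 25/3 s; triangle areas 50/3 + 32/3 = 82/3 cm
11–13 s: |½(-8 + -12)(2)| = 20 cm
Total distance = 449/6 cm

449/6 cm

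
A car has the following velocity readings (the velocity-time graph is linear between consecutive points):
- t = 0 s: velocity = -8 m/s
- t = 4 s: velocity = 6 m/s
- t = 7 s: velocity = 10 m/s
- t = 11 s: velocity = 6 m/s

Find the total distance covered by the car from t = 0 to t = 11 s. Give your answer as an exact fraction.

Distance (not displacement) is the total path length: add the absolute areas under v-t.
0–4 s: v = 0 at t = 16/7 s; triangle areas 64/7 + 36/7 = 100/7 m
4–7 s: |½(6 + 10)(3)| = 24 m
7–11 s: |½(10 + 6)(4)| = 32 m
Total distance = 492/7 m

492/7 m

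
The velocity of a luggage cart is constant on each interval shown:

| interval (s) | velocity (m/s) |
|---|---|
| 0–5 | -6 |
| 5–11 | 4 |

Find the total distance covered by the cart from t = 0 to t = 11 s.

54 m

Distance (not displacement) is the total path length: add the absolute areas under v-t.
0–5 s: |-6| × 5 = 30 m
5–11 s: |4| × 6 = 24 m
Total distance = 54 m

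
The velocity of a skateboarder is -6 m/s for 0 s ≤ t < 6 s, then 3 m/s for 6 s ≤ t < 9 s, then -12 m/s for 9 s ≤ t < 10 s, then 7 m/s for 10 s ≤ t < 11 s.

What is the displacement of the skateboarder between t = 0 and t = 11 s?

-32 m

Displacement is the signed area under the v-t curve.
0–6 s: -6 × 6 = -36 m
6–9 s: 3 × 3 = 9 m
9–10 s: -12 × 1 = -12 m
10–11 s: 7 × 1 = 7 m
Net displacement = -32 m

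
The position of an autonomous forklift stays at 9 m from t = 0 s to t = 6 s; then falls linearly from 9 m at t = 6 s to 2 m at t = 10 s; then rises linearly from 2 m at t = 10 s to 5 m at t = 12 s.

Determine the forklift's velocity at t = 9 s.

-1.75 m/s

Velocity is the slope of the x-t graph on 6–10 s: (2 − 9)/(10 − 6) = -1.75 m/s.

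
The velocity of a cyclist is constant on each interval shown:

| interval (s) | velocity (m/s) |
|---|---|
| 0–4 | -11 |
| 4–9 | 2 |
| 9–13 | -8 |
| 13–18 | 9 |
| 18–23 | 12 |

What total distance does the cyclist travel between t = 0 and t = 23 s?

Distance (not displacement) is the total path length: add the absolute areas under v-t.
0–4 s: |-11| × 4 = 44 m
4–9 s: |2| × 5 = 10 m
9–13 s: |-8| × 4 = 32 m
13–18 s: |9| × 5 = 45 m
18–23 s: |12| × 5 = 60 m
Total distance = 191 m

191 m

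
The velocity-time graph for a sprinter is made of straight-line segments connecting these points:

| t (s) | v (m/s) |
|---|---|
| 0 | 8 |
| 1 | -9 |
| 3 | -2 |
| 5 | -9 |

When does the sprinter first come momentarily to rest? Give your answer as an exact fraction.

v changes sign on 0–1 s (from 8 to -9); the graph is linear there, so v = 0 at t = 0 + (-8)·(1 − 0)/(-9 − 8) = 8/17 s.

t = 8/17 s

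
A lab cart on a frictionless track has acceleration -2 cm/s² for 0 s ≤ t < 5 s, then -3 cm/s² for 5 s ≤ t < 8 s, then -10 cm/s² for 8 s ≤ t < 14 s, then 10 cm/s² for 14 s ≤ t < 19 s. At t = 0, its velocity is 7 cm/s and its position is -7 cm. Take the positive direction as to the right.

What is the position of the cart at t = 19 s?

-506.5 cm

On each constant-a segment, Δv = aΔt and Δx = v₀Δt + ½aΔt²; chain segment to segment.
0–5 s: v starts 7 cm/s; Δx = 7·5 + ½·-2·5² = 10 cm; v ends -3 cm/s.
5–8 s: v starts -3 cm/s; Δx = -3·3 + ½·-3·3² = -22.5 cm; v ends -12 cm/s.
8–14 s: v starts -12 cm/s; Δx = -12·6 + ½·-10·6² = -252 cm; v ends -72 cm/s.
14–19 s: v starts -72 cm/s; Δx = -72·5 + ½·10·5² = -235 cm; v ends -22 cm/s.
x(19) = -7 + Σ Δx = -506.5 cm.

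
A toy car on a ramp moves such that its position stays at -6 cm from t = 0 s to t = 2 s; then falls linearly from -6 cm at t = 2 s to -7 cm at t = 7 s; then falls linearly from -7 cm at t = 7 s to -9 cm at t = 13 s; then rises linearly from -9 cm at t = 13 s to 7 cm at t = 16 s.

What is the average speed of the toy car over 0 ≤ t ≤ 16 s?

1.1875 cm/s

Average speed = (total path length)/(elapsed time); on a piecewise-linear x-t graph the path length is Σ|Δx|.
0–2 s: |Δx| = |-6 − -6| = 0 cm
2–7 s: |Δx| = |-7 − -6| = 1 cm
7–13 s: |Δx| = |-9 − -7| = 2 cm
13–16 s: |Δx| = |7 − -9| = 16 cm
Total path = 19 cm; average speed = 19/16 = 1.1875 cm/s.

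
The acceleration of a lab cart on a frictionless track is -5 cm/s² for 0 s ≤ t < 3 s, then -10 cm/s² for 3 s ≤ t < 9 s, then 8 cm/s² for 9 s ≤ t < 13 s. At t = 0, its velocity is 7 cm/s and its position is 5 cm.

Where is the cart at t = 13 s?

On each constant-a segment, Δv = aΔt and Δx = v₀Δt + ½aΔt²; chain segment to segment.
0–3 s: v starts 7 cm/s; Δx = 7·3 + ½·-5·3² = -1.5 cm; v ends -8 cm/s.
3–9 s: v starts -8 cm/s; Δx = -8·6 + ½·-10·6² = -228 cm; v ends -68 cm/s.
9–13 s: v starts -68 cm/s; Δx = -68·4 + ½·8·4² = -208 cm; v ends -36 cm/s.
x(13) = 5 + Σ Δx = -432.5 cm.

-432.5 cm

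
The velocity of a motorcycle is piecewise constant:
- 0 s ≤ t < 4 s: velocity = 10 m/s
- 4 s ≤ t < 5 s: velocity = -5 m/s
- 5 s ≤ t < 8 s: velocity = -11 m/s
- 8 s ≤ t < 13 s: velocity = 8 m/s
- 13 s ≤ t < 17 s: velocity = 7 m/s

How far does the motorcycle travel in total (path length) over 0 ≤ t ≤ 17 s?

Total distance travelled is ∫|v| dt — sum the magnitudes of each area piece.
0–4 s: |10| × 4 = 40 m
4–5 s: |-5| × 1 = 5 m
5–8 s: |-11| × 3 = 33 m
8–13 s: |8| × 5 = 40 m
13–17 s: |7| × 4 = 28 m
Total distance = 146 m

146 m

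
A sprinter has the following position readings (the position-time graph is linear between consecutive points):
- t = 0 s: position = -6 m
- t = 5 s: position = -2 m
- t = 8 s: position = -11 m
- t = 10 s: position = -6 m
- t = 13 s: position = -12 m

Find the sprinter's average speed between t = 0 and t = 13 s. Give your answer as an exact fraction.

24/13 m/s

Average speed = (total path length)/(elapsed time); on a piecewise-linear x-t graph the path length is Σ|Δx|.
0–5 s: |Δx| = |-2 − -6| = 4 m
5–8 s: |Δx| = |-11 − -2| = 9 m
8–10 s: |Δx| = |-6 − -11| = 5 m
10–13 s: |Δx| = |-12 − -6| = 6 m
Total path = 24 m; average speed = 24/13 = 24/13 m/s.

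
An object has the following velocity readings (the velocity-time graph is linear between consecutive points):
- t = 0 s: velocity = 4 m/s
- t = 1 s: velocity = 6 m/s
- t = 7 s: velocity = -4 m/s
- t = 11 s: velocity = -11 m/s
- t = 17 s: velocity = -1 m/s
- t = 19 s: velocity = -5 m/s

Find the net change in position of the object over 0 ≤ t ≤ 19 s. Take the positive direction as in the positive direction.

-61 m

Net displacement equals the area under the velocity-time graph (areas below the axis count negative).
0–1 s: ½(4 + 6)(1) = 5 m
1–7 s: ½(6 + -4)(6) = 6 m
7–11 s: ½(-4 + -11)(4) = -30 m
11–17 s: ½(-11 + -1)(6) = -36 m
17–19 s: ½(-1 + -5)(2) = -6 m
Net displacement = -61 m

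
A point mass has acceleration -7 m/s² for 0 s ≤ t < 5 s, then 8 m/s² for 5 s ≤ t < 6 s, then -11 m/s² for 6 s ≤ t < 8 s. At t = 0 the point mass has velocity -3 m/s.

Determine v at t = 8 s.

Δv equals the area under the a-t graph; then v = v₀ + Δv.
0–5 s: -7 × 5 = -35 m/s
5–6 s: 8 × 1 = 8 m/s
6–8 s: -11 × 2 = -22 m/s
Δv = -49 m/s, so v(8) = -3 + (-49) = -52 m/s.

-52 m/s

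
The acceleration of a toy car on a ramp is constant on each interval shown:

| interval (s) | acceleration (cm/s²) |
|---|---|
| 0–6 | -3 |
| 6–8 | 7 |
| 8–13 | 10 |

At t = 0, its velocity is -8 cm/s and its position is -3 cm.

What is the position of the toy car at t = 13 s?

On each constant-a segment, Δv = aΔt and Δx = v₀Δt + ½aΔt²; chain segment to segment.
0–6 s: v starts -8 cm/s; Δx = -8·6 + ½·-3·6² = -102 cm; v ends -26 cm/s.
6–8 s: v starts -26 cm/s; Δx = -26·2 + ½·7·2² = -38 cm; v ends -12 cm/s.
8–13 s: v starts -12 cm/s; Δx = -12·5 + ½·10·5² = 65 cm; v ends 38 cm/s.
x(13) = -3 + Σ Δx = -78 cm.

-78 cm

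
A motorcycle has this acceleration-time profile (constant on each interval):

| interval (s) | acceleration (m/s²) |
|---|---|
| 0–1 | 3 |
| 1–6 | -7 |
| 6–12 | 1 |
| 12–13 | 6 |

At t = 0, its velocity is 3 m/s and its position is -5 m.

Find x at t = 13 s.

On each constant-a segment, Δv = aΔt and Δx = v₀Δt + ½aΔt²; chain segment to segment.
0–1 s: v starts 3 m/s; Δx = 3·1 + ½·3·1² = 4.5 m; v ends 6 m/s.
1–6 s: v starts 6 m/s; Δx = 6·5 + ½·-7·5² = -57.5 m; v ends -29 m/s.
6–12 s: v starts -29 m/s; Δx = -29·6 + ½·1·6² = -156 m; v ends -23 m/s.
12–13 s: v starts -23 m/s; Δx = -23·1 + ½·6·1² = -20 m; v ends -17 m/s.
x(13) = -5 + Σ Δx = -234 m.

-234 m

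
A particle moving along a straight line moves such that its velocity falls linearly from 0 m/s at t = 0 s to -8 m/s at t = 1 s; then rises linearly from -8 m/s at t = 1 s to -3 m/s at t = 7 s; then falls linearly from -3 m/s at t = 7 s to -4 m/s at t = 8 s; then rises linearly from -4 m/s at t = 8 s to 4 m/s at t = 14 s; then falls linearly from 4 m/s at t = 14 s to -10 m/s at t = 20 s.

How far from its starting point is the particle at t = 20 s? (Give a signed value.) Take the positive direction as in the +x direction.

-58.5 m

Displacement is the signed area under the v-t curve.
0–1 s: ½(0 + -8)(1) = -4 m
1–7 s: ½(-8 + -3)(6) = -33 m
7–8 s: ½(-3 + -4)(1) = -3.5 m
8–14 s: ½(-4 + 4)(6) = 0 m
14–20 s: ½(4 + -10)(6) = -18 m
Net displacement = -58.5 m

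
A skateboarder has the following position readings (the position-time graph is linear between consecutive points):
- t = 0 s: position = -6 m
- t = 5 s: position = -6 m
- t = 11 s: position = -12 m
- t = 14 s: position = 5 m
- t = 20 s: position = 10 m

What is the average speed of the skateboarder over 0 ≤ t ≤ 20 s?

1.4 m/s

Average speed = (total path length)/(elapsed time); on a piecewise-linear x-t graph the path length is Σ|Δx|.
0–5 s: |Δx| = |-6 − -6| = 0 m
5–11 s: |Δx| = |-12 − -6| = 6 m
11–14 s: |Δx| = |5 − -12| = 17 m
14–20 s: |Δx| = |10 − 5| = 5 m
Total path = 28 m; average speed = 28/20 = 1.4 m/s.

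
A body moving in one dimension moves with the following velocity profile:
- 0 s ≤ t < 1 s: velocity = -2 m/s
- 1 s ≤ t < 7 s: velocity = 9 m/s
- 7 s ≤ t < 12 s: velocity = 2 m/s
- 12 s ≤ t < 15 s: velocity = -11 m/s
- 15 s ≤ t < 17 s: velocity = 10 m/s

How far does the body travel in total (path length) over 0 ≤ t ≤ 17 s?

Distance (not displacement) is the total path length: add the absolute areas under v-t.
0–1 s: |-2| × 1 = 2 m
1–7 s: |9| × 6 = 54 m
7–12 s: |2| × 5 = 10 m
12–15 s: |-11| × 3 = 33 m
15–17 s: |10| × 2 = 20 m
Total distance = 119 m

119 m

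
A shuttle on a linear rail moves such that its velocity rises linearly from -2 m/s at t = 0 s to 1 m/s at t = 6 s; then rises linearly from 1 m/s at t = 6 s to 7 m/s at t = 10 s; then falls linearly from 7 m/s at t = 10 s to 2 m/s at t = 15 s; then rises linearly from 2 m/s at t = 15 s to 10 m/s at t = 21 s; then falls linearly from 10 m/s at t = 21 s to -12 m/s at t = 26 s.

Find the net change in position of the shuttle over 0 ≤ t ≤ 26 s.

66.5 m

Net displacement equals the area under the velocity-time graph (areas below the axis count negative).
0–6 s: ½(-2 + 1)(6) = -3 m
6–10 s: ½(1 + 7)(4) = 16 m
10–15 s: ½(7 + 2)(5) = 22.5 m
15–21 s: ½(2 + 10)(6) = 36 m
21–26 s: ½(10 + -12)(5) = -5 m
Net displacement = 66.5 m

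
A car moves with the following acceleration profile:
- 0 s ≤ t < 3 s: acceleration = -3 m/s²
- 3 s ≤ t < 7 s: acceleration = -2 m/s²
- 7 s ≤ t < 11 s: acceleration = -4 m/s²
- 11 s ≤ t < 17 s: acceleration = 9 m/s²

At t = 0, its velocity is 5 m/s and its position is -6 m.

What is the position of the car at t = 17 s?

On each constant-a segment, Δv = aΔt and Δx = v₀Δt + ½aΔt²; chain segment to segment.
0–3 s: v starts 5 m/s; Δx = 5·3 + ½·-3·3² = 1.5 m; v ends -4 m/s.
3–7 s: v starts -4 m/s; Δx = -4·4 + ½·-2·4² = -32 m; v ends -12 m/s.
7–11 s: v starts -12 m/s; Δx = -12·4 + ½·-4·4² = -80 m; v ends -28 m/s.
11–17 s: v starts -28 m/s; Δx = -28·6 + ½·9·6² = -6 m; v ends 26 m/s.
x(17) = -6 + Σ Δx = -122.5 m.

-122.5 m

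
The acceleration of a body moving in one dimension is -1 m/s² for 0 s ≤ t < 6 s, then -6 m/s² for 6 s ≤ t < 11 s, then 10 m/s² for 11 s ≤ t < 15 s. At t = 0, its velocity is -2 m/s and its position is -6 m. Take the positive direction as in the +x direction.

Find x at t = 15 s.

On each constant-a segment, Δv = aΔt and Δx = v₀Δt + ½aΔt²; chain segment to segment.
0–6 s: v starts -2 m/s; Δx = -2·6 + ½·-1·6² = -30 m; v ends -8 m/s.
6–11 s: v starts -8 m/s; Δx = -8·5 + ½·-6·5² = -115 m; v ends -38 m/s.
11–15 s: v starts -38 m/s; Δx = -38·4 + ½·10·4² = -72 m; v ends 2 m/s.
x(15) = -6 + Σ Δx = -223 m.

-223 m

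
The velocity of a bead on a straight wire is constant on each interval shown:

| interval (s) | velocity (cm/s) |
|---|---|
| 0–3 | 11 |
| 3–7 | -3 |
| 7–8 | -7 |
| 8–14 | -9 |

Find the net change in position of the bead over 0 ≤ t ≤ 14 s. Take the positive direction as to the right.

-40 cm

Net displacement equals the area under the velocity-time graph (areas below the axis count negative).
0–3 s: 11 × 3 = 33 cm
3–7 s: -3 × 4 = -12 cm
7–8 s: -7 × 1 = -7 cm
8–14 s: -9 × 6 = -54 cm
Net displacement = -40 cm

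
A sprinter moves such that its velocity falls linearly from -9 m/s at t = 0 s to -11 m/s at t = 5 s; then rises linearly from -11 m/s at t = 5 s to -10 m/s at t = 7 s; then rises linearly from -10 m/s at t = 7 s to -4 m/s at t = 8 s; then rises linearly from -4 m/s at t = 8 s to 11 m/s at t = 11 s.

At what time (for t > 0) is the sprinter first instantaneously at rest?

v changes sign on 8–11 s (from -4 to 11); the graph is linear there, so v = 0 at t = 8 + (4)·(11 − 8)/(11 − -4) = 8.8 s.

t = 8.8 s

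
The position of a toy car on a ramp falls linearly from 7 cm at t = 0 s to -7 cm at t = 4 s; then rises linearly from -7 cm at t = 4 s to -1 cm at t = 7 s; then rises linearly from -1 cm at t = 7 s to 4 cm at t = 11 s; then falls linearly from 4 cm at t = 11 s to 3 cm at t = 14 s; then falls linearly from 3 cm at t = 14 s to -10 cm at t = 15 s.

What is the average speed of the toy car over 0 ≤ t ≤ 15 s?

Average speed = (total path length)/(elapsed time); on a piecewise-linear x-t graph the path length is Σ|Δx|.
0–4 s: |Δx| = |-7 − 7| = 14 cm
4–7 s: |Δx| = |-1 − -7| = 6 cm
7–11 s: |Δx| = |4 − -1| = 5 cm
11–14 s: |Δx| = |3 − 4| = 1 cm
14–15 s: |Δx| = |-10 − 3| = 13 cm
Total path = 39 cm; average speed = 39/15 = 2.6 cm/s.

2.6 cm/s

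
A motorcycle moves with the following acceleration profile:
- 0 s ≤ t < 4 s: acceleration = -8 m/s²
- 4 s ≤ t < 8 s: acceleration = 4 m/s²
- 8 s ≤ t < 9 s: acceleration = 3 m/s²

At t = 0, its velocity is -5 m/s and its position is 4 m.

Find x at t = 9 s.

On each constant-a segment, Δv = aΔt and Δx = v₀Δt + ½aΔt²; chain segment to segment.
0–4 s: v starts -5 m/s; Δx = -5·4 + ½·-8·4² = -84 m; v ends -37 m/s.
4–8 s: v starts -37 m/s; Δx = -37·4 + ½·4·4² = -116 m; v ends -21 m/s.
8–9 s: v starts -21 m/s; Δx = -21·1 + ½·3·1² = -19.5 m; v ends -18 m/s.
x(9) = 4 + Σ Δx = -215.5 m.

-215.5 m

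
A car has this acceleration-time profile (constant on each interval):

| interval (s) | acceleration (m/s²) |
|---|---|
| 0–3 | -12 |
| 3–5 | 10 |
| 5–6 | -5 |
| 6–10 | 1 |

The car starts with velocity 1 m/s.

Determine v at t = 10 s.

Δv equals the area under the a-t graph; then v = v₀ + Δv.
0–3 s: -12 × 3 = -36 m/s
3–5 s: 10 × 2 = 20 m/s
5–6 s: -5 × 1 = -5 m/s
6–10 s: 1 × 4 = 4 m/s
Δv = -17 m/s, so v(10) = 1 + (-17) = -16 m/s.

-16 m/s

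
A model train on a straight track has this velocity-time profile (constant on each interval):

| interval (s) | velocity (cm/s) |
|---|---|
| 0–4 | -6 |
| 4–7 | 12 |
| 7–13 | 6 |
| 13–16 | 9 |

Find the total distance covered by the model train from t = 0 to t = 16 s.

123 cm

Total distance travelled is ∫|v| dt — sum the magnitudes of each area piece.
0–4 s: |-6| × 4 = 24 cm
4–7 s: |12| × 3 = 36 cm
7–13 s: |6| × 6 = 36 cm
13–16 s: |9| × 3 = 27 cm
Total distance = 123 cm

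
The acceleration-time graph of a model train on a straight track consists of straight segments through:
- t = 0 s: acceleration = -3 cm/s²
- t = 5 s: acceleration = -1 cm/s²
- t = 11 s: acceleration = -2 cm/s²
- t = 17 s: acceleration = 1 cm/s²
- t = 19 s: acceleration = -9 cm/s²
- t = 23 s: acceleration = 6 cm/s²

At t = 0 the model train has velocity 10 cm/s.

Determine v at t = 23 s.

-26 cm/s

Δv equals the area under the a-t graph; then v = v₀ + Δv.
0–5 s: ½(-3 + -1)(5) = -10 cm/s
5–11 s: ½(-1 + -2)(6) = -9 cm/s
11–17 s: ½(-2 + 1)(6) = -3 cm/s
17–19 s: ½(1 + -9)(2) = -8 cm/s
19–23 s: ½(-9 + 6)(4) = -6 cm/s
Δv = -36 cm/s, so v(23) = 10 + (-36) = -26 cm/s.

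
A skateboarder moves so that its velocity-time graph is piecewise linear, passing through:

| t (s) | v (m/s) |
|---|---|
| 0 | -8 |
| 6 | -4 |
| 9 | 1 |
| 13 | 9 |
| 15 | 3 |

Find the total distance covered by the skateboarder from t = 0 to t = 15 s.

Total distance travelled is ∫|v| dt — sum the magnitudes of each area piece.
0–6 s: |½(-8 + -4)(6)| = 36 m
6–9 s: v = 0 at t = 8.4 s; triangle areas 4.8 + 0.3 = 5.1 m
9–13 s: |½(1 + 9)(4)| = 20 m
13–15 s: |½(9 + 3)(2)| = 12 m
Total distance = 73.1 m

73.1 m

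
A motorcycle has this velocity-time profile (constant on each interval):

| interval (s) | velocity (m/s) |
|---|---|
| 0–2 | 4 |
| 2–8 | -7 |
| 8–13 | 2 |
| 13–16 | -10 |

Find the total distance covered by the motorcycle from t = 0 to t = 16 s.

90 m

Distance (not displacement) is the total path length: add the absolute areas under v-t.
0–2 s: |4| × 2 = 8 m
2–8 s: |-7| × 6 = 42 m
8–13 s: |2| × 5 = 10 m
13–16 s: |-10| × 3 = 30 m
Total distance = 90 m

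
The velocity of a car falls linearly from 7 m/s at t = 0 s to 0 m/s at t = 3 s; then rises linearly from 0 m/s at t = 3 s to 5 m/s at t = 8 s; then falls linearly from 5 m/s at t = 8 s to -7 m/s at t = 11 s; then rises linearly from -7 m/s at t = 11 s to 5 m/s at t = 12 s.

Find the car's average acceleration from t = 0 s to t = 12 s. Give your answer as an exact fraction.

Average acceleration = Δv/Δt = (5 − 7)/(12 − 0) = -1/6 m/s².

-1/6 m/s²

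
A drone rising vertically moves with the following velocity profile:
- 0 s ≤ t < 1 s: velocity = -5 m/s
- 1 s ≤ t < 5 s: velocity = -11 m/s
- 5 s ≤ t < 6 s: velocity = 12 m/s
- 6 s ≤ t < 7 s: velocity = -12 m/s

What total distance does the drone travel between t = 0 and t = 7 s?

73 m

Total distance travelled is ∫|v| dt — sum the magnitudes of each area piece.
0–1 s: |-5| × 1 = 5 m
1–5 s: |-11| × 4 = 44 m
5–6 s: |12| × 1 = 12 m
6–7 s: |-12| × 1 = 12 m
Total distance = 73 m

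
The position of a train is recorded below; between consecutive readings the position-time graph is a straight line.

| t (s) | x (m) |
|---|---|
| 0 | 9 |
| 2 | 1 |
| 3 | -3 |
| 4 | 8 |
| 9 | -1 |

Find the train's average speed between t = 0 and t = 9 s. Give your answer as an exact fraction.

32/9 m/s

Average speed = (total path length)/(elapsed time); on a piecewise-linear x-t graph the path length is Σ|Δx|.
0–2 s: |Δx| = |1 − 9| = 8 m
2–3 s: |Δx| = |-3 − 1| = 4 m
3–4 s: |Δx| = |8 − -3| = 11 m
4–9 s: |Δx| = |-1 − 8| = 9 m
Total path = 32 m; average speed = 32/9 = 32/9 m/s.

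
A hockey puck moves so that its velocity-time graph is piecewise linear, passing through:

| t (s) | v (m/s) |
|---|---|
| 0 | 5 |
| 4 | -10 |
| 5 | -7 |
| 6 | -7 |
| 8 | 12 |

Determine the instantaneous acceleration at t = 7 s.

9.5 m/s²

Acceleration is the slope of the v-t graph on 6–8 s: (12 − -7)/(8 − 6) = 9.5 m/s².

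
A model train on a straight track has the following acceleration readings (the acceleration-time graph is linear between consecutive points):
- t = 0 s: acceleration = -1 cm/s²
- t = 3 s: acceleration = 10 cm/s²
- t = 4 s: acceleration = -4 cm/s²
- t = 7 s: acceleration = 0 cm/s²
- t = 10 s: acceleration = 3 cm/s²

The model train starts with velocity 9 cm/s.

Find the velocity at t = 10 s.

Δv equals the area under the a-t graph; then v = v₀ + Δv.
0–3 s: ½(-1 + 10)(3) = 13.5 cm/s
3–4 s: ½(10 + -4)(1) = 3 cm/s
4–7 s: ½(-4 + 0)(3) = -6 cm/s
7–10 s: ½(0 + 3)(3) = 4.5 cm/s
Δv = 15 cm/s, so v(10) = 9 + (15) = 24 cm/s.

24 cm/s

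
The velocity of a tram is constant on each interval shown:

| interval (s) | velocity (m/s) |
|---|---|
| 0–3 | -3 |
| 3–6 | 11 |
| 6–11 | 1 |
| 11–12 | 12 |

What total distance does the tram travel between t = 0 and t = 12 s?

59 m

Distance (not displacement) is the total path length: add the absolute areas under v-t.
0–3 s: |-3| × 3 = 9 m
3–6 s: |11| × 3 = 33 m
6–11 s: |1| × 5 = 5 m
11–12 s: |12| × 1 = 12 m
Total distance = 59 m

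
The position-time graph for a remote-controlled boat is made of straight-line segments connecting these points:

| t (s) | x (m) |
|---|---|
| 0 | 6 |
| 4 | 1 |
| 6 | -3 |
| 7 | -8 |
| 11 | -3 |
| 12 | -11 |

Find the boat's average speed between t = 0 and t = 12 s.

Average speed = (total path length)/(elapsed time); on a piecewise-linear x-t graph the path length is Σ|Δx|.
0–4 s: |Δx| = |1 − 6| = 5 m
4–6 s: |Δx| = |-3 − 1| = 4 m
6–7 s: |Δx| = |-8 − -3| = 5 m
7–11 s: |Δx| = |-3 − -8| = 5 m
11–12 s: |Δx| = |-11 − -3| = 8 m
Total path = 27 m; average speed = 27/12 = 2.25 m/s.

2.25 m/s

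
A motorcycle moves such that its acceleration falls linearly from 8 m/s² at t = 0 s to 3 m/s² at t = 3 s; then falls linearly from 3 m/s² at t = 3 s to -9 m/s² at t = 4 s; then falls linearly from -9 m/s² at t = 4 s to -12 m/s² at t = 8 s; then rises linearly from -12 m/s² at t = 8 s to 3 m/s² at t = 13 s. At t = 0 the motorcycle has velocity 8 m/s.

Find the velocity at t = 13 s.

Δv equals the area under the a-t graph; then v = v₀ + Δv.
0–3 s: ½(8 + 3)(3) = 16.5 m/s
3–4 s: ½(3 + -9)(1) = -3 m/s
4–8 s: ½(-9 + -12)(4) = -42 m/s
8–13 s: ½(-12 + 3)(5) = -22.5 m/s
Δv = -51 m/s, so v(13) = 8 + (-51) = -43 m/s.

-43 m/s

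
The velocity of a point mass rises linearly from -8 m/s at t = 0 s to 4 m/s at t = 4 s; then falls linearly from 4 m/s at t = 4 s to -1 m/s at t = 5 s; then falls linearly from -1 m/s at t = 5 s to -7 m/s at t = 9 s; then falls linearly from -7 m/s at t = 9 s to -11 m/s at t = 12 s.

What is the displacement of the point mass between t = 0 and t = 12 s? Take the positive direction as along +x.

Net displacement equals the area under the velocity-time graph (areas below the axis count negative).
0–4 s: ½(-8 + 4)(4) = -8 m
4–5 s: ½(4 + -1)(1) = 1.5 m
5–9 s: ½(-1 + -7)(4) = -16 m
9–12 s: ½(-7 + -11)(3) = -27 m
Net displacement = -49.5 m

-49.5 m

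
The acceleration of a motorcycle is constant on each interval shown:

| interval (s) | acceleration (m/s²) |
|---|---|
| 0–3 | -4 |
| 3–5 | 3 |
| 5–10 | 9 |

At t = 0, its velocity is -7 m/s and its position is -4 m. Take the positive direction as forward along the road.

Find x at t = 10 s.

-27.5 m

On each constant-a segment, Δv = aΔt and Δx = v₀Δt + ½aΔt²; chain segment to segment.
0–3 s: v starts -7 m/s; Δx = -7·3 + ½·-4·3² = -39 m; v ends -19 m/s.
3–5 s: v starts -19 m/s; Δx = -19·2 + ½·3·2² = -32 m; v ends -13 m/s.
5–10 s: v starts -13 m/s; Δx = -13·5 + ½·9·5² = 47.5 m; v ends 32 m/s.
x(10) = -4 + Σ Δx = -27.5 m.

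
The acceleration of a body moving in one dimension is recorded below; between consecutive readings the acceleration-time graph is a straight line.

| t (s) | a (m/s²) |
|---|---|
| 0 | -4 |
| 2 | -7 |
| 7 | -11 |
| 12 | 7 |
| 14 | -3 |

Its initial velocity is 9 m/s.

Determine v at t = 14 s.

Δv equals the area under the a-t graph; then v = v₀ + Δv.
0–2 s: ½(-4 + -7)(2) = -11 m/s
2–7 s: ½(-7 + -11)(5) = -45 m/s
7–12 s: ½(-11 + 7)(5) = -10 m/s
12–14 s: ½(7 + -3)(2) = 4 m/s
Δv = -62 m/s, so v(14) = 9 + (-62) = -53 m/s.

-53 m/s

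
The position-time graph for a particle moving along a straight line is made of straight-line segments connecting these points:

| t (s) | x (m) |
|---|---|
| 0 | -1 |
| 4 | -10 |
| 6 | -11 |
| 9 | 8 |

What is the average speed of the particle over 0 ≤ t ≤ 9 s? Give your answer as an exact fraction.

Average speed = (total path length)/(elapsed time); on a piecewise-linear x-t graph the path length is Σ|Δx|.
0–4 s: |Δx| = |-10 − -1| = 9 m
4–6 s: |Δx| = |-11 − -10| = 1 m
6–9 s: |Δx| = |8 − -11| = 19 m
Total path = 29 m; average speed = 29/9 = 29/9 m/s.

29/9 m/s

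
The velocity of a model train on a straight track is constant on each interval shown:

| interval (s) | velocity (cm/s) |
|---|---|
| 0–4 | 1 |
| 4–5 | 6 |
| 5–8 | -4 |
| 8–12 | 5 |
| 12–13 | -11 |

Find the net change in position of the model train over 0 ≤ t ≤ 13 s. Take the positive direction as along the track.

7 cm

Net displacement equals the area under the velocity-time graph (areas below the axis count negative).
0–4 s: 1 × 4 = 4 cm
4–5 s: 6 × 1 = 6 cm
5–8 s: -4 × 3 = -12 cm
8–12 s: 5 × 4 = 20 cm
12–13 s: -11 × 1 = -11 cm
Net displacement = 7 cm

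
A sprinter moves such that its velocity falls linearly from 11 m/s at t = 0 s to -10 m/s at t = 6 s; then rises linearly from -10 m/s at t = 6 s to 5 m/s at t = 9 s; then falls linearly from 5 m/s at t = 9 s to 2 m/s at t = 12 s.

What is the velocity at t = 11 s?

On 9–12 s the graph is linear from 5 to 2 m/s: v(11) = 5 + (2 − 5)·(11 − 9)/(12 − 9) = 3 m/s.

3 m/s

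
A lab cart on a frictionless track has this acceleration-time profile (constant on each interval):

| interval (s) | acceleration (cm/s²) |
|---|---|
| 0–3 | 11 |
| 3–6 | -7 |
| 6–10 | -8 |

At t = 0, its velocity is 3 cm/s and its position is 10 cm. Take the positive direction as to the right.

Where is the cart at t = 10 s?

On each constant-a segment, Δv = aΔt and Δx = v₀Δt + ½aΔt²; chain segment to segment.
0–3 s: v starts 3 cm/s; Δx = 3·3 + ½·11·3² = 58.5 cm; v ends 36 cm/s.
3–6 s: v starts 36 cm/s; Δx = 36·3 + ½·-7·3² = 76.5 cm; v ends 15 cm/s.
6–10 s: v starts 15 cm/s; Δx = 15·4 + ½·-8·4² = -4 cm; v ends -17 cm/s.
x(10) = 10 + Σ Δx = 141 cm.

141 cm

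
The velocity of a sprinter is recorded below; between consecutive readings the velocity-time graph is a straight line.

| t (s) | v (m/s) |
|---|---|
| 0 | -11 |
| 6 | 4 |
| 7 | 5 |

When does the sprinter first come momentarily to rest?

t = 4.4 s

v changes sign on 0–6 s (from -11 to 4); the graph is linear there, so v = 0 at t = 0 + (11)·(6 − 0)/(4 − -11) = 4.4 s.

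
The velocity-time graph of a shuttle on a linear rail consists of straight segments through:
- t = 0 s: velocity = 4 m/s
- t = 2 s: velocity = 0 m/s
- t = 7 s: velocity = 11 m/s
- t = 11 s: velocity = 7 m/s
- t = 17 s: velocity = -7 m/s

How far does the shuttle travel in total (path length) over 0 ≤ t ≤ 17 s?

Distance (not displacement) is the total path length: add the absolute areas under v-t.
0–2 s: |½(4 + 0)(2)| = 4 m
2–7 s: |½(0 + 11)(5)| = 27.5 m
7–11 s: |½(11 + 7)(4)| = 36 m
11–17 s: v = 0 at t = 14 s; triangle areas 10.5 + 10.5 = 21 m
Total distance = 88.5 m

88.5 m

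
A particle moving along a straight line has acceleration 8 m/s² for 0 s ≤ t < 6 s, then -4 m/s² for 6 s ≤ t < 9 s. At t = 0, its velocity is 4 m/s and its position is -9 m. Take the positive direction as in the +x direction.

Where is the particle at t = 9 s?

On each constant-a segment, Δv = aΔt and Δx = v₀Δt + ½aΔt²; chain segment to segment.
0–6 s: v starts 4 m/s; Δx = 4·6 + ½·8·6² = 168 m; v ends 52 m/s.
6–9 s: v starts 52 m/s; Δx = 52·3 + ½·-4·3² = 138 m; v ends 40 m/s.
x(9) = -9 + Σ Δx = 297 m.

297 m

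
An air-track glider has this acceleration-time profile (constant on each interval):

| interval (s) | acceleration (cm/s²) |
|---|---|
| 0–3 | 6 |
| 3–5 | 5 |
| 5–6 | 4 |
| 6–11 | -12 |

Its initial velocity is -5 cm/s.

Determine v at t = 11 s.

-33 cm/s

Δv equals the area under the a-t graph; then v = v₀ + Δv.
0–3 s: 6 × 3 = 18 cm/s
3–5 s: 5 × 2 = 10 cm/s
5–6 s: 4 × 1 = 4 cm/s
6–11 s: -12 × 5 = -60 cm/s
Δv = -28 cm/s, so v(11) = -5 + (-28) = -33 cm/s.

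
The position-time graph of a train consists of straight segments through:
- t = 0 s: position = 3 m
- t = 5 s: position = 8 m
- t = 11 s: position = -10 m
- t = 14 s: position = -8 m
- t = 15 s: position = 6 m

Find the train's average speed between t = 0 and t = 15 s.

2.6 m/s

Average speed = (total path length)/(elapsed time); on a piecewise-linear x-t graph the path length is Σ|Δx|.
0–5 s: |Δx| = |8 − 3| = 5 m
5–11 s: |Δx| = |-10 − 8| = 18 m
11–14 s: |Δx| = |-8 − -10| = 2 m
14–15 s: |Δx| = |6 − -8| = 14 m
Total path = 39 m; average speed = 39/15 = 2.6 m/s.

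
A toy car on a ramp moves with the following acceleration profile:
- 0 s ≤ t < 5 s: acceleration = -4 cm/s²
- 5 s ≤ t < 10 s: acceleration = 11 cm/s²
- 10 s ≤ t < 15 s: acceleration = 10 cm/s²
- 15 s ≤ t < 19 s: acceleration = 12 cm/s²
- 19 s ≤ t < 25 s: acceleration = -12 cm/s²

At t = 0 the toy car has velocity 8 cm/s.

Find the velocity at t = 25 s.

69 cm/s

Δv equals the area under the a-t graph; then v = v₀ + Δv.
0–5 s: -4 × 5 = -20 cm/s
5–10 s: 11 × 5 = 55 cm/s
10–15 s: 10 × 5 = 50 cm/s
15–19 s: 12 × 4 = 48 cm/s
19–25 s: -12 × 6 = -72 cm/s
Δv = 61 cm/s, so v(25) = 8 + (61) = 69 cm/s.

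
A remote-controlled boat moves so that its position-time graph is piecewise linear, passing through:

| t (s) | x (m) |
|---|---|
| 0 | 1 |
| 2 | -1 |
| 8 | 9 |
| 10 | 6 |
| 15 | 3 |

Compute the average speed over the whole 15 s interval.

Average speed = (total path length)/(elapsed time); on a piecewise-linear x-t graph the path length is Σ|Δx|.
0–2 s: |Δx| = |-1 − 1| = 2 m
2–8 s: |Δx| = |9 − -1| = 10 m
8–10 s: |Δx| = |6 − 9| = 3 m
10–15 s: |Δx| = |3 − 6| = 3 m
Total path = 18 m; average speed = 18/15 = 1.2 m/s.

1.2 m/s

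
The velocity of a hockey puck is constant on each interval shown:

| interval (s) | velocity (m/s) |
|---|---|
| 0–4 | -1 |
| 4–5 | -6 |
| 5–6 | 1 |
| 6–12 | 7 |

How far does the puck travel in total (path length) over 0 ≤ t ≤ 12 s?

53 m

Total distance travelled is ∫|v| dt — sum the magnitudes of each area piece.
0–4 s: |-1| × 4 = 4 m
4–5 s: |-6| × 1 = 6 m
5–6 s: |1| × 1 = 1 m
6–12 s: |7| × 6 = 42 m
Total distance = 53 m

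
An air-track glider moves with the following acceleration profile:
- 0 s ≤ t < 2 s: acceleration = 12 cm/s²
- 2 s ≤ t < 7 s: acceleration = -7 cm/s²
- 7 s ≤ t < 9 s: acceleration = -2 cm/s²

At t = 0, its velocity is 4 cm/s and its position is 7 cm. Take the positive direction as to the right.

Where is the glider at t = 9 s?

73.5 cm

On each constant-a segment, Δv = aΔt and Δx = v₀Δt + ½aΔt²; chain segment to segment.
0–2 s: v starts 4 cm/s; Δx = 4·2 + ½·12·2² = 32 cm; v ends 28 cm/s.
2–7 s: v starts 28 cm/s; Δx = 28·5 + ½·-7·5² = 52.5 cm; v ends -7 cm/s.
7–9 s: v starts -7 cm/s; Δx = -7·2 + ½·-2·2² = -18 cm; v ends -11 cm/s.
x(9) = 7 + Σ Δx = 73.5 cm.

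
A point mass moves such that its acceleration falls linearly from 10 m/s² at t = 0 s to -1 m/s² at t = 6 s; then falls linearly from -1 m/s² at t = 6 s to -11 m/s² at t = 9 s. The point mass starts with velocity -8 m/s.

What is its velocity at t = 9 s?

1 m/s

Δv equals the area under the a-t graph; then v = v₀ + Δv.
0–6 s: ½(10 + -1)(6) = 27 m/s
6–9 s: ½(-1 + -11)(3) = -18 m/s
Δv = 9 m/s, so v(9) = -8 + (9) = 1 m/s.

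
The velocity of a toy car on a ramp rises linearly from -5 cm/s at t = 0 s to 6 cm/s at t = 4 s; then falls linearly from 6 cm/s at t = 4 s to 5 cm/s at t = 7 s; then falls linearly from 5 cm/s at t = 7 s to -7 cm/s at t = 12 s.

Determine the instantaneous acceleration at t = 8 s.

Acceleration is the slope of the v-t graph on 7–12 s: (-7 − 5)/(12 − 7) = -2.4 cm/s².

-2.4 cm/s²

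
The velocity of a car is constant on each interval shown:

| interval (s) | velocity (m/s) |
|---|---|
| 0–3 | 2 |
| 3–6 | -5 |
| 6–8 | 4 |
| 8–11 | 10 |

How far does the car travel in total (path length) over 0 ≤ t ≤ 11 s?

59 m

Distance (not displacement) is the total path length: add the absolute areas under v-t.
0–3 s: |2| × 3 = 6 m
3–6 s: |-5| × 3 = 15 m
6–8 s: |4| × 2 = 8 m
8–11 s: |10| × 3 = 30 m
Total distance = 59 m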